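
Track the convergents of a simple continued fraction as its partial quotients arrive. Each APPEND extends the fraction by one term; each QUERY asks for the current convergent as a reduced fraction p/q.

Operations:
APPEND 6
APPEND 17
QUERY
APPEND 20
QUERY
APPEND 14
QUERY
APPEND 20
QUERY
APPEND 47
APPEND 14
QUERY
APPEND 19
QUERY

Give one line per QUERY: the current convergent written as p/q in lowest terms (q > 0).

APPEND 6: p_0 = 6·1 + 0 = 6, q_0 = 6·0 + 1 = 1 → 6/1
APPEND 17: p_1 = 17·6 + 1 = 103, q_1 = 17·1 + 0 = 17 → 103/17
APPEND 20: p_2 = 20·103 + 6 = 2066, q_2 = 20·17 + 1 = 341 → 2066/341
APPEND 14: p_3 = 14·2066 + 103 = 29027, q_3 = 14·341 + 17 = 4791 → 29027/4791
APPEND 20: p_4 = 20·29027 + 2066 = 582606, q_4 = 20·4791 + 341 = 96161 → 582606/96161
APPEND 47: p_5 = 47·582606 + 29027 = 27411509, q_5 = 47·96161 + 4791 = 4524358 → 27411509/4524358
APPEND 14: p_6 = 14·27411509 + 582606 = 384343732, q_6 = 14·4524358 + 96161 = 63437173 → 384343732/63437173
APPEND 19: p_7 = 19·384343732 + 27411509 = 7329942417, q_7 = 19·63437173 + 4524358 = 1209830645 → 7329942417/1209830645

103/17
2066/341
29027/4791
582606/96161
384343732/63437173
7329942417/1209830645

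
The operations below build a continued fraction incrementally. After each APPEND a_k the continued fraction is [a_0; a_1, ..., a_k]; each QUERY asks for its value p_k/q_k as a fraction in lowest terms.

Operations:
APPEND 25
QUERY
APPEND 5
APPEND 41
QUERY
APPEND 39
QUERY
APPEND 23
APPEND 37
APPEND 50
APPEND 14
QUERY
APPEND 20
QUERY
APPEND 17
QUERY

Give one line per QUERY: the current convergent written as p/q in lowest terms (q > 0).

APPEND 25: p_0 = 25·1 + 0 = 25, q_0 = 25·0 + 1 = 1 → 25/1
APPEND 5: p_1 = 5·25 + 1 = 126, q_1 = 5·1 + 0 = 5 → 126/5
APPEND 41: p_2 = 41·126 + 25 = 5191, q_2 = 41·5 + 1 = 206 → 5191/206
APPEND 39: p_3 = 39·5191 + 126 = 202575, q_3 = 39·206 + 5 = 8039 → 202575/8039
APPEND 23: p_4 = 23·202575 + 5191 = 4664416, q_4 = 23·8039 + 206 = 185103 → 4664416/185103
APPEND 37: p_5 = 37·4664416 + 202575 = 172785967, q_5 = 37·185103 + 8039 = 6856850 → 172785967/6856850
APPEND 50: p_6 = 50·172785967 + 4664416 = 8643962766, q_6 = 50·6856850 + 185103 = 343027603 → 8643962766/343027603
APPEND 14: p_7 = 14·8643962766 + 172785967 = 121188264691, q_7 = 14·343027603 + 6856850 = 4809243292 → 121188264691/4809243292
APPEND 20: p_8 = 20·121188264691 + 8643962766 = 2432409256586, q_8 = 20·4809243292 + 343027603 = 96527893443 → 2432409256586/96527893443
APPEND 17: p_9 = 17·2432409256586 + 121188264691 = 41472145626653, q_9 = 17·96527893443 + 4809243292 = 1645783431823 → 41472145626653/1645783431823

25/1
5191/206
202575/8039
121188264691/4809243292
2432409256586/96527893443
41472145626653/1645783431823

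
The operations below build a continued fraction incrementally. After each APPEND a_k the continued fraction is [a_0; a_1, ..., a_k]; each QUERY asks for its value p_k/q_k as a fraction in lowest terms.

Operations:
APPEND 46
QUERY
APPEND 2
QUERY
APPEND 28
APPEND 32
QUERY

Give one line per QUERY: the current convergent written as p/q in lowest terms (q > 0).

APPEND 46: p_0 = 46·1 + 0 = 46, q_0 = 46·0 + 1 = 1 → 46/1
APPEND 2: p_1 = 2·46 + 1 = 93, q_1 = 2·1 + 0 = 2 → 93/2
APPEND 28: p_2 = 28·93 + 46 = 2650, q_2 = 28·2 + 1 = 57 → 2650/57
APPEND 32: p_3 = 32·2650 + 93 = 84893, q_3 = 32·57 + 2 = 1826 → 84893/1826

46/1
93/2
84893/1826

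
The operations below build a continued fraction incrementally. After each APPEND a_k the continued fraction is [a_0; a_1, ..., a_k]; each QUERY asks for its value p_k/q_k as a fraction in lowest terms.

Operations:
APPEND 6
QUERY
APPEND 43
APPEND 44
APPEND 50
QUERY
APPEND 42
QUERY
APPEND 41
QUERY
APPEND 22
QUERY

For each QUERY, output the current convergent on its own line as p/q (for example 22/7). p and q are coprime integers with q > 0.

APPEND 6: p_0 = 6·1 + 0 = 6, q_0 = 6·0 + 1 = 1 → 6/1
APPEND 43: p_1 = 43·6 + 1 = 259, q_1 = 43·1 + 0 = 43 → 259/43
APPEND 44: p_2 = 44·259 + 6 = 11402, q_2 = 44·43 + 1 = 1893 → 11402/1893
APPEND 50: p_3 = 50·11402 + 259 = 570359, q_3 = 50·1893 + 43 = 94693 → 570359/94693
APPEND 42: p_4 = 42·570359 + 11402 = 23966480, q_4 = 42·94693 + 1893 = 3978999 → 23966480/3978999
APPEND 41: p_5 = 41·23966480 + 570359 = 983196039, q_5 = 41·3978999 + 94693 = 163233652 → 983196039/163233652
APPEND 22: p_6 = 22·983196039 + 23966480 = 21654279338, q_6 = 22·163233652 + 3978999 = 3595119343 → 21654279338/3595119343

6/1
570359/94693
23966480/3978999
983196039/163233652
21654279338/3595119343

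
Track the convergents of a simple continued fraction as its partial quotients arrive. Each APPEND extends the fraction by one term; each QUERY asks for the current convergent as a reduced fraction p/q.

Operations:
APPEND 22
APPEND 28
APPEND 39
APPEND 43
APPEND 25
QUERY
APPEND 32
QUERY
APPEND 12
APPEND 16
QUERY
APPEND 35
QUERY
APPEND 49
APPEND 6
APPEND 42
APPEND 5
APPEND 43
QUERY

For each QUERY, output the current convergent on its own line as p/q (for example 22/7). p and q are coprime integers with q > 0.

25930885/1176768
830824592/37703603
160764040416/7295623667
5636737240549/255800448349
15225249821900271337/690936186035220943

APPEND 22: p_0 = 22·1 + 0 = 22, q_0 = 22·0 + 1 = 1 → 22/1
APPEND 28: p_1 = 28·22 + 1 = 617, q_1 = 28·1 + 0 = 28 → 617/28
APPEND 39: p_2 = 39·617 + 22 = 24085, q_2 = 39·28 + 1 = 1093 → 24085/1093
APPEND 43: p_3 = 43·24085 + 617 = 1036272, q_3 = 43·1093 + 28 = 47027 → 1036272/47027
APPEND 25: p_4 = 25·1036272 + 24085 = 25930885, q_4 = 25·47027 + 1093 = 1176768 → 25930885/1176768
APPEND 32: p_5 = 32·25930885 + 1036272 = 830824592, q_5 = 32·1176768 + 47027 = 37703603 → 830824592/37703603
APPEND 12: p_6 = 12·830824592 + 25930885 = 9995825989, q_6 = 12·37703603 + 1176768 = 453620004 → 9995825989/453620004
APPEND 16: p_7 = 16·9995825989 + 830824592 = 160764040416, q_7 = 16·453620004 + 37703603 = 7295623667 → 160764040416/7295623667
APPEND 35: p_8 = 35·160764040416 + 9995825989 = 5636737240549, q_8 = 35·7295623667 + 453620004 = 255800448349 → 5636737240549/255800448349
APPEND 49: p_9 = 49·5636737240549 + 160764040416 = 276360888827317, q_9 = 49·255800448349 + 7295623667 = 12541517592768 → 276360888827317/12541517592768
APPEND 6: p_10 = 6·276360888827317 + 5636737240549 = 1663802070204451, q_10 = 6·12541517592768 + 255800448349 = 75504906004957 → 1663802070204451/75504906004957
APPEND 42: p_11 = 42·1663802070204451 + 276360888827317 = 70156047837414259, q_11 = 42·75504906004957 + 12541517592768 = 3183747569800962 → 70156047837414259/3183747569800962
APPEND 5: p_12 = 5·70156047837414259 + 1663802070204451 = 352444041257275746, q_12 = 5·3183747569800962 + 75504906004957 = 15994242755009767 → 352444041257275746/15994242755009767
APPEND 43: p_13 = 43·352444041257275746 + 70156047837414259 = 15225249821900271337, q_13 = 43·15994242755009767 + 3183747569800962 = 690936186035220943 → 15225249821900271337/690936186035220943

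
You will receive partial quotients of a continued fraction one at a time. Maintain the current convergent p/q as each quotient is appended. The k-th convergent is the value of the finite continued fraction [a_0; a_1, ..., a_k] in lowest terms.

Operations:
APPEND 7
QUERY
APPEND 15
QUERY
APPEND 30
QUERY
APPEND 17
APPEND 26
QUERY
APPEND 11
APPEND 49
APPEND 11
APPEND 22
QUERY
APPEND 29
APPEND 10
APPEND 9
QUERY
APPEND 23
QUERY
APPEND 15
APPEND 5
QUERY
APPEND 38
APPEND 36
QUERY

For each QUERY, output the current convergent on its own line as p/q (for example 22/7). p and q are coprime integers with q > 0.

7/1
106/15
3187/451
1414597/200183
186613316579/26408096124
494920792140069/70037423331835
11437567170152546/1618557446977419
871729708892293841/123360553086943019
1199592074893949685653/169757139544632745331

APPEND 7: p_0 = 7·1 + 0 = 7, q_0 = 7·0 + 1 = 1 → 7/1
APPEND 15: p_1 = 15·7 + 1 = 106, q_1 = 15·1 + 0 = 15 → 106/15
APPEND 30: p_2 = 30·106 + 7 = 3187, q_2 = 30·15 + 1 = 451 → 3187/451
APPEND 17: p_3 = 17·3187 + 106 = 54285, q_3 = 17·451 + 15 = 7682 → 54285/7682
APPEND 26: p_4 = 26·54285 + 3187 = 1414597, q_4 = 26·7682 + 451 = 200183 → 1414597/200183
APPEND 11: p_5 = 11·1414597 + 54285 = 15614852, q_5 = 11·200183 + 7682 = 2209695 → 15614852/2209695
APPEND 49: p_6 = 49·15614852 + 1414597 = 766542345, q_6 = 49·2209695 + 200183 = 108475238 → 766542345/108475238
APPEND 11: p_7 = 11·766542345 + 15614852 = 8447580647, q_7 = 11·108475238 + 2209695 = 1195437313 → 8447580647/1195437313
APPEND 22: p_8 = 22·8447580647 + 766542345 = 186613316579, q_8 = 22·1195437313 + 108475238 = 26408096124 → 186613316579/26408096124
APPEND 29: p_9 = 29·186613316579 + 8447580647 = 5420233761438, q_9 = 29·26408096124 + 1195437313 = 767030224909 → 5420233761438/767030224909
APPEND 10: p_10 = 10·5420233761438 + 186613316579 = 54388950930959, q_10 = 10·767030224909 + 26408096124 = 7696710345214 → 54388950930959/7696710345214
APPEND 9: p_11 = 9·54388950930959 + 5420233761438 = 494920792140069, q_11 = 9·7696710345214 + 767030224909 = 70037423331835 → 494920792140069/70037423331835
APPEND 23: p_12 = 23·494920792140069 + 54388950930959 = 11437567170152546, q_12 = 23·70037423331835 + 7696710345214 = 1618557446977419 → 11437567170152546/1618557446977419
APPEND 15: p_13 = 15·11437567170152546 + 494920792140069 = 172058428344428259, q_13 = 15·1618557446977419 + 70037423331835 = 24348399127993120 → 172058428344428259/24348399127993120
APPEND 5: p_14 = 5·172058428344428259 + 11437567170152546 = 871729708892293841, q_14 = 5·24348399127993120 + 1618557446977419 = 123360553086943019 → 871729708892293841/123360553086943019
APPEND 38: p_15 = 38·871729708892293841 + 172058428344428259 = 33297787366251594217, q_15 = 38·123360553086943019 + 24348399127993120 = 4712049416431827842 → 33297787366251594217/4712049416431827842
APPEND 36: p_16 = 36·33297787366251594217 + 871729708892293841 = 1199592074893949685653, q_16 = 36·4712049416431827842 + 123360553086943019 = 169757139544632745331 → 1199592074893949685653/169757139544632745331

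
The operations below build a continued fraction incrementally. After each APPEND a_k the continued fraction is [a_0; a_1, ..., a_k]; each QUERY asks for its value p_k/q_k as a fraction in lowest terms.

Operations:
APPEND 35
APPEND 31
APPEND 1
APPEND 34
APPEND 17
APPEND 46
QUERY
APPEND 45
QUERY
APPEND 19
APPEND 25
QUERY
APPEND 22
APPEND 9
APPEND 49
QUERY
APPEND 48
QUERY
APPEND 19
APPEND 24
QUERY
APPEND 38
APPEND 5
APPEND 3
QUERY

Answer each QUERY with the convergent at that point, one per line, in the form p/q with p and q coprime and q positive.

APPEND 35: p_0 = 35·1 + 0 = 35, q_0 = 35·0 + 1 = 1 → 35/1
APPEND 31: p_1 = 31·35 + 1 = 1086, q_1 = 31·1 + 0 = 31 → 1086/31
APPEND 1: p_2 = 1·1086 + 35 = 1121, q_2 = 1·31 + 1 = 32 → 1121/32
APPEND 34: p_3 = 34·1121 + 1086 = 39200, q_3 = 34·32 + 31 = 1119 → 39200/1119
APPEND 17: p_4 = 17·39200 + 1121 = 667521, q_4 = 17·1119 + 32 = 19055 → 667521/19055
APPEND 46: p_5 = 46·667521 + 39200 = 30745166, q_5 = 46·19055 + 1119 = 877649 → 30745166/877649
APPEND 45: p_6 = 45·30745166 + 667521 = 1384199991, q_6 = 45·877649 + 19055 = 39513260 → 1384199991/39513260
APPEND 19: p_7 = 19·1384199991 + 30745166 = 26330544995, q_7 = 19·39513260 + 877649 = 751629589 → 26330544995/751629589
APPEND 25: p_8 = 25·26330544995 + 1384199991 = 659647824866, q_8 = 25·751629589 + 39513260 = 18830252985 → 659647824866/18830252985
APPEND 22: p_9 = 22·659647824866 + 26330544995 = 14538582692047, q_9 = 22·18830252985 + 751629589 = 415017195259 → 14538582692047/415017195259
APPEND 9: p_10 = 9·14538582692047 + 659647824866 = 131506892053289, q_10 = 9·415017195259 + 18830252985 = 3753985010316 → 131506892053289/3753985010316
APPEND 49: p_11 = 49·131506892053289 + 14538582692047 = 6458376293303208, q_11 = 49·3753985010316 + 415017195259 = 184360282700743 → 6458376293303208/184360282700743
APPEND 48: p_12 = 48·6458376293303208 + 131506892053289 = 310133568970607273, q_12 = 48·184360282700743 + 3753985010316 = 8853047554645980 → 310133568970607273/8853047554645980
APPEND 19: p_13 = 19·310133568970607273 + 6458376293303208 = 5898996186734841395, q_13 = 19·8853047554645980 + 184360282700743 = 168392263820974363 → 5898996186734841395/168392263820974363
APPEND 24: p_14 = 24·5898996186734841395 + 310133568970607273 = 141886042050606800753, q_14 = 24·168392263820974363 + 8853047554645980 = 4050267379258030692 → 141886042050606800753/4050267379258030692
APPEND 38: p_15 = 38·141886042050606800753 + 5898996186734841395 = 5397568594109793270009, q_15 = 38·4050267379258030692 + 168392263820974363 = 154078552675626140659 → 5397568594109793270009/154078552675626140659
APPEND 5: p_16 = 5·5397568594109793270009 + 141886042050606800753 = 27129729012599573150798, q_16 = 5·154078552675626140659 + 4050267379258030692 = 774443030757388733987 → 27129729012599573150798/774443030757388733987
APPEND 3: p_17 = 3·27129729012599573150798 + 5397568594109793270009 = 86786755631908512722403, q_17 = 3·774443030757388733987 + 154078552675626140659 = 2477407644947792342620 → 86786755631908512722403/2477407644947792342620

30745166/877649
1384199991/39513260
659647824866/18830252985
6458376293303208/184360282700743
310133568970607273/8853047554645980
141886042050606800753/4050267379258030692
86786755631908512722403/2477407644947792342620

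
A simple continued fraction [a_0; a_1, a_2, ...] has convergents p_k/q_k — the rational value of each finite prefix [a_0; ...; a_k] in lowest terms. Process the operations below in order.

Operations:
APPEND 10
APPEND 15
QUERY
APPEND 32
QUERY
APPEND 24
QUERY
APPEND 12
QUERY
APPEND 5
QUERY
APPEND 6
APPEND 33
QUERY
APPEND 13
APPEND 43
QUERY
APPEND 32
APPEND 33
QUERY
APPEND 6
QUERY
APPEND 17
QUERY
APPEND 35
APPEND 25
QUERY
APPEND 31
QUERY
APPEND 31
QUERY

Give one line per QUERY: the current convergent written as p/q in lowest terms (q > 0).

APPEND 10: p_0 = 10·1 + 0 = 10, q_0 = 10·0 + 1 = 1 → 10/1
APPEND 15: p_1 = 15·10 + 1 = 151, q_1 = 15·1 + 0 = 15 → 151/15
APPEND 32: p_2 = 32·151 + 10 = 4842, q_2 = 32·15 + 1 = 481 → 4842/481
APPEND 24: p_3 = 24·4842 + 151 = 116359, q_3 = 24·481 + 15 = 11559 → 116359/11559
APPEND 12: p_4 = 12·116359 + 4842 = 1401150, q_4 = 12·11559 + 481 = 139189 → 1401150/139189
APPEND 5: p_5 = 5·1401150 + 116359 = 7122109, q_5 = 5·139189 + 11559 = 707504 → 7122109/707504
APPEND 6: p_6 = 6·7122109 + 1401150 = 44133804, q_6 = 6·707504 + 139189 = 4384213 → 44133804/4384213
APPEND 33: p_7 = 33·44133804 + 7122109 = 1463537641, q_7 = 33·4384213 + 707504 = 145386533 → 1463537641/145386533
APPEND 13: p_8 = 13·1463537641 + 44133804 = 19070123137, q_8 = 13·145386533 + 4384213 = 1894409142 → 19070123137/1894409142
APPEND 43: p_9 = 43·19070123137 + 1463537641 = 821478832532, q_9 = 43·1894409142 + 145386533 = 81604979639 → 821478832532/81604979639
APPEND 32: p_10 = 32·821478832532 + 19070123137 = 26306392764161, q_10 = 32·81604979639 + 1894409142 = 2613253757590 → 26306392764161/2613253757590
APPEND 33: p_11 = 33·26306392764161 + 821478832532 = 868932440049845, q_11 = 33·2613253757590 + 81604979639 = 86318978980109 → 868932440049845/86318978980109
APPEND 6: p_12 = 6·868932440049845 + 26306392764161 = 5239901033063231, q_12 = 6·86318978980109 + 2613253757590 = 520527127638244 → 5239901033063231/520527127638244
APPEND 17: p_13 = 17·5239901033063231 + 868932440049845 = 89947250002124772, q_13 = 17·520527127638244 + 86318978980109 = 8935280148830257 → 89947250002124772/8935280148830257
APPEND 35: p_14 = 35·89947250002124772 + 5239901033063231 = 3153393651107430251, q_14 = 35·8935280148830257 + 520527127638244 = 313255332336697239 → 3153393651107430251/313255332336697239
APPEND 25: p_15 = 25·3153393651107430251 + 89947250002124772 = 78924788527687881047, q_15 = 25·313255332336697239 + 8935280148830257 = 7840318588566261232 → 78924788527687881047/7840318588566261232
APPEND 31: p_16 = 31·78924788527687881047 + 3153393651107430251 = 2449821838009431742708, q_16 = 31·7840318588566261232 + 313255332336697239 = 243363131577890795431 → 2449821838009431742708/243363131577890795431
APPEND 31: p_17 = 31·2449821838009431742708 + 78924788527687881047 = 76023401766820071904995, q_17 = 31·243363131577890795431 + 7840318588566261232 = 7552097397503180919593 → 76023401766820071904995/7552097397503180919593

151/15
4842/481
116359/11559
1401150/139189
7122109/707504
1463537641/145386533
821478832532/81604979639
868932440049845/86318978980109
5239901033063231/520527127638244
89947250002124772/8935280148830257
78924788527687881047/7840318588566261232
2449821838009431742708/243363131577890795431
76023401766820071904995/7552097397503180919593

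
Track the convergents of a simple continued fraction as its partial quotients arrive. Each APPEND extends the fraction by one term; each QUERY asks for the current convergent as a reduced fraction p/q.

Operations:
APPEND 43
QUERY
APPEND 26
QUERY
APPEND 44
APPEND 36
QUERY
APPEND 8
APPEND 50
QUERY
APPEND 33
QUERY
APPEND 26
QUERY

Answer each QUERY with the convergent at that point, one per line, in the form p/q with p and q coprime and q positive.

43/1
1119/26
1775163/41246
714304313/16596896
23586292912/548028681
613957920025/14265342602

APPEND 43: p_0 = 43·1 + 0 = 43, q_0 = 43·0 + 1 = 1 → 43/1
APPEND 26: p_1 = 26·43 + 1 = 1119, q_1 = 26·1 + 0 = 26 → 1119/26
APPEND 44: p_2 = 44·1119 + 43 = 49279, q_2 = 44·26 + 1 = 1145 → 49279/1145
APPEND 36: p_3 = 36·49279 + 1119 = 1775163, q_3 = 36·1145 + 26 = 41246 → 1775163/41246
APPEND 8: p_4 = 8·1775163 + 49279 = 14250583, q_4 = 8·41246 + 1145 = 331113 → 14250583/331113
APPEND 50: p_5 = 50·14250583 + 1775163 = 714304313, q_5 = 50·331113 + 41246 = 16596896 → 714304313/16596896
APPEND 33: p_6 = 33·714304313 + 14250583 = 23586292912, q_6 = 33·16596896 + 331113 = 548028681 → 23586292912/548028681
APPEND 26: p_7 = 26·23586292912 + 714304313 = 613957920025, q_7 = 26·548028681 + 16596896 = 14265342602 → 613957920025/14265342602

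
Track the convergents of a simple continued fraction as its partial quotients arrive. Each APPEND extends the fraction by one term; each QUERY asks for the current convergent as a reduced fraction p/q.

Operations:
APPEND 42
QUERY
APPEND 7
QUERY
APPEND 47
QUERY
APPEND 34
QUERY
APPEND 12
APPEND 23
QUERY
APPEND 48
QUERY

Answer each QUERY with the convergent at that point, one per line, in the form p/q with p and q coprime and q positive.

42/1
295/7
13907/330
473133/11227
131377702/3117469
6311821199/149773566

APPEND 42: p_0 = 42·1 + 0 = 42, q_0 = 42·0 + 1 = 1 → 42/1
APPEND 7: p_1 = 7·42 + 1 = 295, q_1 = 7·1 + 0 = 7 → 295/7
APPEND 47: p_2 = 47·295 + 42 = 13907, q_2 = 47·7 + 1 = 330 → 13907/330
APPEND 34: p_3 = 34·13907 + 295 = 473133, q_3 = 34·330 + 7 = 11227 → 473133/11227
APPEND 12: p_4 = 12·473133 + 13907 = 5691503, q_4 = 12·11227 + 330 = 135054 → 5691503/135054
APPEND 23: p_5 = 23·5691503 + 473133 = 131377702, q_5 = 23·135054 + 11227 = 3117469 → 131377702/3117469
APPEND 48: p_6 = 48·131377702 + 5691503 = 6311821199, q_6 = 48·3117469 + 135054 = 149773566 → 6311821199/149773566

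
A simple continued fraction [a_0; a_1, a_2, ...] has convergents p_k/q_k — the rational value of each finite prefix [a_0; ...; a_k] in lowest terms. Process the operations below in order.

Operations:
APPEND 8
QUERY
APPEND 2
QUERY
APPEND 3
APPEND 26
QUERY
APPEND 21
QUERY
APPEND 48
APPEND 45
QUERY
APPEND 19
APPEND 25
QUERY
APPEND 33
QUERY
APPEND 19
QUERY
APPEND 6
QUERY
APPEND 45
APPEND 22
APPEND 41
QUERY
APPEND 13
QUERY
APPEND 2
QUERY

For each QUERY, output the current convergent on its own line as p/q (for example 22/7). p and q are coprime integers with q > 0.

8/1
17/2
1551/184
32630/3871
70583225/8373511
33636809875/3990441036
1111357374941/131843836889
21149426933754/2509023341927
128007918977465/15185983888451
5225948044848546202/619970728724392957
68064645718130311029/8074723981964085776
141355239481109168260/16769418692652564509

APPEND 8: p_0 = 8·1 + 0 = 8, q_0 = 8·0 + 1 = 1 → 8/1
APPEND 2: p_1 = 2·8 + 1 = 17, q_1 = 2·1 + 0 = 2 → 17/2
APPEND 3: p_2 = 3·17 + 8 = 59, q_2 = 3·2 + 1 = 7 → 59/7
APPEND 26: p_3 = 26·59 + 17 = 1551, q_3 = 26·7 + 2 = 184 → 1551/184
APPEND 21: p_4 = 21·1551 + 59 = 32630, q_4 = 21·184 + 7 = 3871 → 32630/3871
APPEND 48: p_5 = 48·32630 + 1551 = 1567791, q_5 = 48·3871 + 184 = 185992 → 1567791/185992
APPEND 45: p_6 = 45·1567791 + 32630 = 70583225, q_6 = 45·185992 + 3871 = 8373511 → 70583225/8373511
APPEND 19: p_7 = 19·70583225 + 1567791 = 1342649066, q_7 = 19·8373511 + 185992 = 159282701 → 1342649066/159282701
APPEND 25: p_8 = 25·1342649066 + 70583225 = 33636809875, q_8 = 25·159282701 + 8373511 = 3990441036 → 33636809875/3990441036
APPEND 33: p_9 = 33·33636809875 + 1342649066 = 1111357374941, q_9 = 33·3990441036 + 159282701 = 131843836889 → 1111357374941/131843836889
APPEND 19: p_10 = 19·1111357374941 + 33636809875 = 21149426933754, q_10 = 19·131843836889 + 3990441036 = 2509023341927 → 21149426933754/2509023341927
APPEND 6: p_11 = 6·21149426933754 + 1111357374941 = 128007918977465, q_11 = 6·2509023341927 + 131843836889 = 15185983888451 → 128007918977465/15185983888451
APPEND 45: p_12 = 45·128007918977465 + 21149426933754 = 5781505780919679, q_12 = 45·15185983888451 + 2509023341927 = 685878298322222 → 5781505780919679/685878298322222
APPEND 22: p_13 = 22·5781505780919679 + 128007918977465 = 127321135099210403, q_13 = 22·685878298322222 + 15185983888451 = 15104508546977335 → 127321135099210403/15104508546977335
APPEND 41: p_14 = 41·127321135099210403 + 5781505780919679 = 5225948044848546202, q_14 = 41·15104508546977335 + 685878298322222 = 619970728724392957 → 5225948044848546202/619970728724392957
APPEND 13: p_15 = 13·5225948044848546202 + 127321135099210403 = 68064645718130311029, q_15 = 13·619970728724392957 + 15104508546977335 = 8074723981964085776 → 68064645718130311029/8074723981964085776
APPEND 2: p_16 = 2·68064645718130311029 + 5225948044848546202 = 141355239481109168260, q_16 = 2·8074723981964085776 + 619970728724392957 = 16769418692652564509 → 141355239481109168260/16769418692652564509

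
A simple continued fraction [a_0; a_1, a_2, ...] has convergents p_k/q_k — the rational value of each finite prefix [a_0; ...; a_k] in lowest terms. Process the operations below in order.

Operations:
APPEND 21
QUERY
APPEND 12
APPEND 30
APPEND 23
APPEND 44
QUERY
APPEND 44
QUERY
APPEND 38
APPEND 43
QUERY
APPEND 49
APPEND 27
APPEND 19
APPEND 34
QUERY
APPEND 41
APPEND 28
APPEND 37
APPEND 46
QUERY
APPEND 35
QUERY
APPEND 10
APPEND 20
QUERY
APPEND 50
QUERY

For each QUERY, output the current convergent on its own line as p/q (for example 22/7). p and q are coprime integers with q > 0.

APPEND 21: p_0 = 21·1 + 0 = 21, q_0 = 21·0 + 1 = 1 → 21/1
APPEND 12: p_1 = 12·21 + 1 = 253, q_1 = 12·1 + 0 = 12 → 253/12
APPEND 30: p_2 = 30·253 + 21 = 7611, q_2 = 30·12 + 1 = 361 → 7611/361
APPEND 23: p_3 = 23·7611 + 253 = 175306, q_3 = 23·361 + 12 = 8315 → 175306/8315
APPEND 44: p_4 = 44·175306 + 7611 = 7721075, q_4 = 44·8315 + 361 = 366221 → 7721075/366221
APPEND 44: p_5 = 44·7721075 + 175306 = 339902606, q_5 = 44·366221 + 8315 = 16122039 → 339902606/16122039
APPEND 38: p_6 = 38·339902606 + 7721075 = 12924020103, q_6 = 38·16122039 + 366221 = 613003703 → 12924020103/613003703
APPEND 43: p_7 = 43·12924020103 + 339902606 = 556072767035, q_7 = 43·613003703 + 16122039 = 26375281268 → 556072767035/26375281268
APPEND 49: p_8 = 49·556072767035 + 12924020103 = 27260489604818, q_8 = 49·26375281268 + 613003703 = 1293001785835 → 27260489604818/1293001785835
APPEND 27: p_9 = 27·27260489604818 + 556072767035 = 736589292097121, q_9 = 27·1293001785835 + 26375281268 = 34937423498813 → 736589292097121/34937423498813
APPEND 19: p_10 = 19·736589292097121 + 27260489604818 = 14022457039450117, q_10 = 19·34937423498813 + 1293001785835 = 665104048263282 → 14022457039450117/665104048263282
APPEND 34: p_11 = 34·14022457039450117 + 736589292097121 = 477500128633401099, q_11 = 34·665104048263282 + 34937423498813 = 22648475064450401 → 477500128633401099/22648475064450401
APPEND 41: p_12 = 41·477500128633401099 + 14022457039450117 = 19591527731008895176, q_12 = 41·22648475064450401 + 665104048263282 = 929252581690729723 → 19591527731008895176/929252581690729723
APPEND 28: p_13 = 28·19591527731008895176 + 477500128633401099 = 549040276596882466027, q_13 = 28·929252581690729723 + 22648475064450401 = 26041720762404882645 → 549040276596882466027/26041720762404882645
APPEND 37: p_14 = 37·549040276596882466027 + 19591527731008895176 = 20334081761815660138175, q_14 = 37·26041720762404882645 + 929252581690729723 = 964472920790671387588 → 20334081761815660138175/964472920790671387588
APPEND 46: p_15 = 46·20334081761815660138175 + 549040276596882466027 = 935916801320117248822077, q_15 = 46·964472920790671387588 + 26041720762404882645 = 44391796077133288711693 → 935916801320117248822077/44391796077133288711693
APPEND 35: p_16 = 35·935916801320117248822077 + 20334081761815660138175 = 32777422127965919368910870, q_16 = 35·44391796077133288711693 + 964472920790671387588 = 1554677335620455776296843 → 32777422127965919368910870/1554677335620455776296843
APPEND 10: p_17 = 10·32777422127965919368910870 + 935916801320117248822077 = 328710138080979310937930777, q_17 = 10·1554677335620455776296843 + 44391796077133288711693 = 15591165152281691051680123 → 328710138080979310937930777/15591165152281691051680123
APPEND 20: p_18 = 20·328710138080979310937930777 + 32777422127965919368910870 = 6606980183747552138127526410, q_18 = 20·15591165152281691051680123 + 1554677335620455776296843 = 313377980381254276809899303 → 6606980183747552138127526410/313377980381254276809899303
APPEND 50: p_19 = 50·6606980183747552138127526410 + 328710138080979310937930777 = 330677719325458586217314251277, q_19 = 50·313377980381254276809899303 + 15591165152281691051680123 = 15684490184214995531546645273 → 330677719325458586217314251277/15684490184214995531546645273

21/1
7721075/366221
339902606/16122039
556072767035/26375281268
477500128633401099/22648475064450401
935916801320117248822077/44391796077133288711693
32777422127965919368910870/1554677335620455776296843
6606980183747552138127526410/313377980381254276809899303
330677719325458586217314251277/15684490184214995531546645273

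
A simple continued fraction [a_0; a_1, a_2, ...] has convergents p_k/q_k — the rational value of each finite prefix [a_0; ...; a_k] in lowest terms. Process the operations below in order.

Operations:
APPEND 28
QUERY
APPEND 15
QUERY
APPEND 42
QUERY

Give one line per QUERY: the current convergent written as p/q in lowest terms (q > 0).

28/1
421/15
17710/631

APPEND 28: p_0 = 28·1 + 0 = 28, q_0 = 28·0 + 1 = 1 → 28/1
APPEND 15: p_1 = 15·28 + 1 = 421, q_1 = 15·1 + 0 = 15 → 421/15
APPEND 42: p_2 = 42·421 + 28 = 17710, q_2 = 42·15 + 1 = 631 → 17710/631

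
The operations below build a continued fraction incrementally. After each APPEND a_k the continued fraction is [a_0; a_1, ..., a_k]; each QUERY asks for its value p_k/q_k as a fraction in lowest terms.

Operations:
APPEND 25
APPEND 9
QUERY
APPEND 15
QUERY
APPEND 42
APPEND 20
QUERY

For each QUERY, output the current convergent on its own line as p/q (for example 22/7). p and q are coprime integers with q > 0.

APPEND 25: p_0 = 25·1 + 0 = 25, q_0 = 25·0 + 1 = 1 → 25/1
APPEND 9: p_1 = 9·25 + 1 = 226, q_1 = 9·1 + 0 = 9 → 226/9
APPEND 15: p_2 = 15·226 + 25 = 3415, q_2 = 15·9 + 1 = 136 → 3415/136
APPEND 42: p_3 = 42·3415 + 226 = 143656, q_3 = 42·136 + 9 = 5721 → 143656/5721
APPEND 20: p_4 = 20·143656 + 3415 = 2876535, q_4 = 20·5721 + 136 = 114556 → 2876535/114556

226/9
3415/136
2876535/114556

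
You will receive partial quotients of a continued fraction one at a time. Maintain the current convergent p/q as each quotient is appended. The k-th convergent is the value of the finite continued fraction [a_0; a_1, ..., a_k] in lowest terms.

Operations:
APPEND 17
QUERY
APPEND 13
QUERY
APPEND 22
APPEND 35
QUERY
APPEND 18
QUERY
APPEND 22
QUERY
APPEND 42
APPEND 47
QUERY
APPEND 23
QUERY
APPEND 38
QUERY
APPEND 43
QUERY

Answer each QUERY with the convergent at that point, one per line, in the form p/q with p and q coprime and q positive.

APPEND 17: p_0 = 17·1 + 0 = 17, q_0 = 17·0 + 1 = 1 → 17/1
APPEND 13: p_1 = 13·17 + 1 = 222, q_1 = 13·1 + 0 = 13 → 222/13
APPEND 22: p_2 = 22·222 + 17 = 4901, q_2 = 22·13 + 1 = 287 → 4901/287
APPEND 35: p_3 = 35·4901 + 222 = 171757, q_3 = 35·287 + 13 = 10058 → 171757/10058
APPEND 18: p_4 = 18·171757 + 4901 = 3096527, q_4 = 18·10058 + 287 = 181331 → 3096527/181331
APPEND 22: p_5 = 22·3096527 + 171757 = 68295351, q_5 = 22·181331 + 10058 = 3999340 → 68295351/3999340
APPEND 42: p_6 = 42·68295351 + 3096527 = 2871501269, q_6 = 42·3999340 + 181331 = 168153611 → 2871501269/168153611
APPEND 47: p_7 = 47·2871501269 + 68295351 = 135028854994, q_7 = 47·168153611 + 3999340 = 7907219057 → 135028854994/7907219057
APPEND 23: p_8 = 23·135028854994 + 2871501269 = 3108535166131, q_8 = 23·7907219057 + 168153611 = 182034191922 → 3108535166131/182034191922
APPEND 38: p_9 = 38·3108535166131 + 135028854994 = 118259365167972, q_9 = 38·182034191922 + 7907219057 = 6925206512093 → 118259365167972/6925206512093
APPEND 43: p_10 = 43·118259365167972 + 3108535166131 = 5088261237388927, q_10 = 43·6925206512093 + 182034191922 = 297965914211921 → 5088261237388927/297965914211921

17/1
222/13
171757/10058
3096527/181331
68295351/3999340
135028854994/7907219057
3108535166131/182034191922
118259365167972/6925206512093
5088261237388927/297965914211921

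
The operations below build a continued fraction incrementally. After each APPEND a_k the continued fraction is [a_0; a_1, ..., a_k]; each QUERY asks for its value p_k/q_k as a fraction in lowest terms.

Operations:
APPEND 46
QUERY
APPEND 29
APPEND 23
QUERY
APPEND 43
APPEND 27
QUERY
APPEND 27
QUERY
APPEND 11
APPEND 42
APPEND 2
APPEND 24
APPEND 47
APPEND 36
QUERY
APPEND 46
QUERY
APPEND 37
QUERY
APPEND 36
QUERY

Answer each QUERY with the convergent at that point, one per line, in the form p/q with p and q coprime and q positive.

46/1
30751/668
35768707/776999
967078717/21007726
37735661632082077/819726901295764
1736888029290719993/37730194213362489
64302592745388721818/1396836912795707857
2316630226863284705441/50323859054858845341

APPEND 46: p_0 = 46·1 + 0 = 46, q_0 = 46·0 + 1 = 1 → 46/1
APPEND 29: p_1 = 29·46 + 1 = 1335, q_1 = 29·1 + 0 = 29 → 1335/29
APPEND 23: p_2 = 23·1335 + 46 = 30751, q_2 = 23·29 + 1 = 668 → 30751/668
APPEND 43: p_3 = 43·30751 + 1335 = 1323628, q_3 = 43·668 + 29 = 28753 → 1323628/28753
APPEND 27: p_4 = 27·1323628 + 30751 = 35768707, q_4 = 27·28753 + 668 = 776999 → 35768707/776999
APPEND 27: p_5 = 27·35768707 + 1323628 = 967078717, q_5 = 27·776999 + 28753 = 21007726 → 967078717/21007726
APPEND 11: p_6 = 11·967078717 + 35768707 = 10673634594, q_6 = 11·21007726 + 776999 = 231861985 → 10673634594/231861985
APPEND 42: p_7 = 42·10673634594 + 967078717 = 449259731665, q_7 = 42·231861985 + 21007726 = 9759211096 → 449259731665/9759211096
APPEND 2: p_8 = 2·449259731665 + 10673634594 = 909193097924, q_8 = 2·9759211096 + 231861985 = 19750284177 → 909193097924/19750284177
APPEND 24: p_9 = 24·909193097924 + 449259731665 = 22269894081841, q_9 = 24·19750284177 + 9759211096 = 483766031344 → 22269894081841/483766031344
APPEND 47: p_10 = 47·22269894081841 + 909193097924 = 1047594214944451, q_10 = 47·483766031344 + 19750284177 = 22756753757345 → 1047594214944451/22756753757345
APPEND 36: p_11 = 36·1047594214944451 + 22269894081841 = 37735661632082077, q_11 = 36·22756753757345 + 483766031344 = 819726901295764 → 37735661632082077/819726901295764
APPEND 46: p_12 = 46·37735661632082077 + 1047594214944451 = 1736888029290719993, q_12 = 46·819726901295764 + 22756753757345 = 37730194213362489 → 1736888029290719993/37730194213362489
APPEND 37: p_13 = 37·1736888029290719993 + 37735661632082077 = 64302592745388721818, q_13 = 37·37730194213362489 + 819726901295764 = 1396836912795707857 → 64302592745388721818/1396836912795707857
APPEND 36: p_14 = 36·64302592745388721818 + 1736888029290719993 = 2316630226863284705441, q_14 = 36·1396836912795707857 + 37730194213362489 = 50323859054858845341 → 2316630226863284705441/50323859054858845341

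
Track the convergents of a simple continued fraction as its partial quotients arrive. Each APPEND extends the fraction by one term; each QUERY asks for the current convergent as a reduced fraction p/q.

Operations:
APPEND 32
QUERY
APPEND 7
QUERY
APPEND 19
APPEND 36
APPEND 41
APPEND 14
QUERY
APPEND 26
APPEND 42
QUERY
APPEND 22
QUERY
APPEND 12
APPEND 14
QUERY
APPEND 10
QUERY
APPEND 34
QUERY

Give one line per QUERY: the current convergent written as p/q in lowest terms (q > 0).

32/1
225/7
89344573/2779701
97921186177/3046537803
2156595425456/67096302097
365835523508542/11381926583635
3684332301377069/114627467999317
125633133770328888/3908715838560413

APPEND 32: p_0 = 32·1 + 0 = 32, q_0 = 32·0 + 1 = 1 → 32/1
APPEND 7: p_1 = 7·32 + 1 = 225, q_1 = 7·1 + 0 = 7 → 225/7
APPEND 19: p_2 = 19·225 + 32 = 4307, q_2 = 19·7 + 1 = 134 → 4307/134
APPEND 36: p_3 = 36·4307 + 225 = 155277, q_3 = 36·134 + 7 = 4831 → 155277/4831
APPEND 41: p_4 = 41·155277 + 4307 = 6370664, q_4 = 41·4831 + 134 = 198205 → 6370664/198205
APPEND 14: p_5 = 14·6370664 + 155277 = 89344573, q_5 = 14·198205 + 4831 = 2779701 → 89344573/2779701
APPEND 26: p_6 = 26·89344573 + 6370664 = 2329329562, q_6 = 26·2779701 + 198205 = 72470431 → 2329329562/72470431
APPEND 42: p_7 = 42·2329329562 + 89344573 = 97921186177, q_7 = 42·72470431 + 2779701 = 3046537803 → 97921186177/3046537803
APPEND 22: p_8 = 22·97921186177 + 2329329562 = 2156595425456, q_8 = 22·3046537803 + 72470431 = 67096302097 → 2156595425456/67096302097
APPEND 12: p_9 = 12·2156595425456 + 97921186177 = 25977066291649, q_9 = 12·67096302097 + 3046537803 = 808202162967 → 25977066291649/808202162967
APPEND 14: p_10 = 14·25977066291649 + 2156595425456 = 365835523508542, q_10 = 14·808202162967 + 67096302097 = 11381926583635 → 365835523508542/11381926583635
APPEND 10: p_11 = 10·365835523508542 + 25977066291649 = 3684332301377069, q_11 = 10·11381926583635 + 808202162967 = 114627467999317 → 3684332301377069/114627467999317
APPEND 34: p_12 = 34·3684332301377069 + 365835523508542 = 125633133770328888, q_12 = 34·114627467999317 + 11381926583635 = 3908715838560413 → 125633133770328888/3908715838560413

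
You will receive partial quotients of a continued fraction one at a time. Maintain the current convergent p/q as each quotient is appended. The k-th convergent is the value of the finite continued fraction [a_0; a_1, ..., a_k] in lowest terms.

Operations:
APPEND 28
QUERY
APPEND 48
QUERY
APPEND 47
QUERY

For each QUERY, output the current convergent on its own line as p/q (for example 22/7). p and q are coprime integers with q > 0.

28/1
1345/48
63243/2257

APPEND 28: p_0 = 28·1 + 0 = 28, q_0 = 28·0 + 1 = 1 → 28/1
APPEND 48: p_1 = 48·28 + 1 = 1345, q_1 = 48·1 + 0 = 48 → 1345/48
APPEND 47: p_2 = 47·1345 + 28 = 63243, q_2 = 47·48 + 1 = 2257 → 63243/2257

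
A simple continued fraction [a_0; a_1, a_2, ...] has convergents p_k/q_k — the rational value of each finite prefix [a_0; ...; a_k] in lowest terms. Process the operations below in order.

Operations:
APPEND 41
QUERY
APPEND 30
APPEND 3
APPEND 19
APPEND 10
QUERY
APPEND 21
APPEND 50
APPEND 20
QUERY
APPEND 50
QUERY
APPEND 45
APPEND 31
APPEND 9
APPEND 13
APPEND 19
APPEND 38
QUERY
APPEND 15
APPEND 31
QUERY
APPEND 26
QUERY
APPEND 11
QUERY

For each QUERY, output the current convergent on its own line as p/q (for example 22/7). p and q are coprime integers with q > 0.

41/1
725504/17681
15337578841/373786680
767645055604/18708004681
92158616369930389457/2245964868602687961
43020993686522209997565/1048449339174686079862
1119930636980872694762758/27293431314487195605183
12362258000476121852387903/301276193798533837736875

APPEND 41: p_0 = 41·1 + 0 = 41, q_0 = 41·0 + 1 = 1 → 41/1
APPEND 30: p_1 = 30·41 + 1 = 1231, q_1 = 30·1 + 0 = 30 → 1231/30
APPEND 3: p_2 = 3·1231 + 41 = 3734, q_2 = 3·30 + 1 = 91 → 3734/91
APPEND 19: p_3 = 19·3734 + 1231 = 72177, q_3 = 19·91 + 30 = 1759 → 72177/1759
APPEND 10: p_4 = 10·72177 + 3734 = 725504, q_4 = 10·1759 + 91 = 17681 → 725504/17681
APPEND 21: p_5 = 21·725504 + 72177 = 15307761, q_5 = 21·17681 + 1759 = 373060 → 15307761/373060
APPEND 50: p_6 = 50·15307761 + 725504 = 766113554, q_6 = 50·373060 + 17681 = 18670681 → 766113554/18670681
APPEND 20: p_7 = 20·766113554 + 15307761 = 15337578841, q_7 = 20·18670681 + 373060 = 373786680 → 15337578841/373786680
APPEND 50: p_8 = 50·15337578841 + 766113554 = 767645055604, q_8 = 50·373786680 + 18670681 = 18708004681 → 767645055604/18708004681
APPEND 45: p_9 = 45·767645055604 + 15337578841 = 34559365081021, q_9 = 45·18708004681 + 373786680 = 842233997325 → 34559365081021/842233997325
APPEND 31: p_10 = 31·34559365081021 + 767645055604 = 1072107962567255, q_10 = 31·842233997325 + 18708004681 = 26127961921756 → 1072107962567255/26127961921756
APPEND 9: p_11 = 9·1072107962567255 + 34559365081021 = 9683531028186316, q_11 = 9·26127961921756 + 842233997325 = 235993891293129 → 9683531028186316/235993891293129
APPEND 13: p_12 = 13·9683531028186316 + 1072107962567255 = 126958011328989363, q_12 = 13·235993891293129 + 26127961921756 = 3094048548732433 → 126958011328989363/3094048548732433
APPEND 19: p_13 = 19·126958011328989363 + 9683531028186316 = 2421885746278984213, q_13 = 19·3094048548732433 + 235993891293129 = 59022916317209356 → 2421885746278984213/59022916317209356
APPEND 38: p_14 = 38·2421885746278984213 + 126958011328989363 = 92158616369930389457, q_14 = 38·59022916317209356 + 3094048548732433 = 2245964868602687961 → 92158616369930389457/2245964868602687961
APPEND 15: p_15 = 15·92158616369930389457 + 2421885746278984213 = 1384801131295234826068, q_15 = 15·2245964868602687961 + 59022916317209356 = 33748495945357528771 → 1384801131295234826068/33748495945357528771
APPEND 31: p_16 = 31·1384801131295234826068 + 92158616369930389457 = 43020993686522209997565, q_16 = 31·33748495945357528771 + 2245964868602687961 = 1048449339174686079862 → 43020993686522209997565/1048449339174686079862
APPEND 26: p_17 = 26·43020993686522209997565 + 1384801131295234826068 = 1119930636980872694762758, q_17 = 26·1048449339174686079862 + 33748495945357528771 = 27293431314487195605183 → 1119930636980872694762758/27293431314487195605183
APPEND 11: p_18 = 11·1119930636980872694762758 + 43020993686522209997565 = 12362258000476121852387903, q_18 = 11·27293431314487195605183 + 1048449339174686079862 = 301276193798533837736875 → 12362258000476121852387903/301276193798533837736875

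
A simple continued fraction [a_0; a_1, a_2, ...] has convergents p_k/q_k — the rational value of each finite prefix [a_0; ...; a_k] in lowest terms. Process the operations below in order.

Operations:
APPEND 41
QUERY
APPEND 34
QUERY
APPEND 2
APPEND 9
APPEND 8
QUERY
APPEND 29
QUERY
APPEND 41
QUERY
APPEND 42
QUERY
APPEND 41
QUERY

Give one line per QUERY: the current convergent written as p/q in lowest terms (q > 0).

41/1
1395/34
217823/5309
6343741/154616
260311204/6344565
10939414309/266626346
448776297873/10938024751

APPEND 41: p_0 = 41·1 + 0 = 41, q_0 = 41·0 + 1 = 1 → 41/1
APPEND 34: p_1 = 34·41 + 1 = 1395, q_1 = 34·1 + 0 = 34 → 1395/34
APPEND 2: p_2 = 2·1395 + 41 = 2831, q_2 = 2·34 + 1 = 69 → 2831/69
APPEND 9: p_3 = 9·2831 + 1395 = 26874, q_3 = 9·69 + 34 = 655 → 26874/655
APPEND 8: p_4 = 8·26874 + 2831 = 217823, q_4 = 8·655 + 69 = 5309 → 217823/5309
APPEND 29: p_5 = 29·217823 + 26874 = 6343741, q_5 = 29·5309 + 655 = 154616 → 6343741/154616
APPEND 41: p_6 = 41·6343741 + 217823 = 260311204, q_6 = 41·154616 + 5309 = 6344565 → 260311204/6344565
APPEND 42: p_7 = 42·260311204 + 6343741 = 10939414309, q_7 = 42·6344565 + 154616 = 266626346 → 10939414309/266626346
APPEND 41: p_8 = 41·10939414309 + 260311204 = 448776297873, q_8 = 41·266626346 + 6344565 = 10938024751 → 448776297873/10938024751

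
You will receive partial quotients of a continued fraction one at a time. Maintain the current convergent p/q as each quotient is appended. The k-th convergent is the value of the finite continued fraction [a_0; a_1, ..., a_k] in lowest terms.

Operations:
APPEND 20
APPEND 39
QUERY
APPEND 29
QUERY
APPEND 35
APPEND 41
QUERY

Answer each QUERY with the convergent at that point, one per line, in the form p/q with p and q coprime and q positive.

APPEND 20: p_0 = 20·1 + 0 = 20, q_0 = 20·0 + 1 = 1 → 20/1
APPEND 39: p_1 = 39·20 + 1 = 781, q_1 = 39·1 + 0 = 39 → 781/39
APPEND 29: p_2 = 29·781 + 20 = 22669, q_2 = 29·39 + 1 = 1132 → 22669/1132
APPEND 35: p_3 = 35·22669 + 781 = 794196, q_3 = 35·1132 + 39 = 39659 → 794196/39659
APPEND 41: p_4 = 41·794196 + 22669 = 32584705, q_4 = 41·39659 + 1132 = 1627151 → 32584705/1627151

781/39
22669/1132
32584705/1627151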